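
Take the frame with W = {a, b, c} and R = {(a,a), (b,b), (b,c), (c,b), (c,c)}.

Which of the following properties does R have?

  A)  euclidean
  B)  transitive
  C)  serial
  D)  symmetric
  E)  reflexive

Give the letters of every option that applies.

(A) euclidean: any two R-successors of the same world are R-related.
(B) transitive: R is closed under composition.
(C) serial: every world has an R-successor.
(D) symmetric: every R-edge is matched by its reverse.
(E) reflexive: each world relates to itself.

A, B, C, D, E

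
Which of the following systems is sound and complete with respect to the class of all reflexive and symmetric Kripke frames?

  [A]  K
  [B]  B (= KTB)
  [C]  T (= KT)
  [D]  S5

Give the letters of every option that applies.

B

(A) K is determined by the class of arbitrary frames.
(B) B (= KTB) is determined by exactly this class.
(C) T (= KT) is determined by the class of reflexive frames.
(D) S5 is determined by the class of reflexive, symmetric, and transitive frames.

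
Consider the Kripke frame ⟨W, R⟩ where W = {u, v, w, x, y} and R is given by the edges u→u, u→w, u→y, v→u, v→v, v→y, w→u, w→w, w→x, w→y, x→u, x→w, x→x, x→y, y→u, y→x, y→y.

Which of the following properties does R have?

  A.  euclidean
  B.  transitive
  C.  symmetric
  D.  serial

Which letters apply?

(A) not euclidean: u R y and u R w but not y R w.
(B) not transitive: u R w and w R x but not u R x.
(C) not symmetric: v R u but not u R v.
(D) serial: every world has an R-successor.

D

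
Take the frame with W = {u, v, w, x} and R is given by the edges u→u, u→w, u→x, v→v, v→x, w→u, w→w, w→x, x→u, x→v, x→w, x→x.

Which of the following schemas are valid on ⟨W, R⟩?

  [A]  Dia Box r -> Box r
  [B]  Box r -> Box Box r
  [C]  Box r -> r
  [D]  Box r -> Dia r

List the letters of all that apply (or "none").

C, D

R is reflexive: each world relates to itself.
R is not transitive: u R x and x R v but not u R v.
R is not euclidean: x R u and x R v but not u R v.
R is serial: every world has an R-successor.
(A) Dia Box r -> Box r is the dual of axiom 5; it is valid on a frame exactly when R is euclidean. R is not euclidean, so not valid.
(B) axiom 4: valid iff R is transitive. R is not transitive — not valid.
(C) Box r -> r is axiom T; it is valid on a frame exactly when R is reflexive. R is reflexive, so valid.
(D) axiom D: valid iff R is serial. R is serial — valid.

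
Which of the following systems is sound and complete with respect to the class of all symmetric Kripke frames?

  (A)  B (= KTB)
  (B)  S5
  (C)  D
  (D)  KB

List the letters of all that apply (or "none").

D

(A) B (= KTB) is determined by the class of reflexive and symmetric frames.
(B) S5 is determined by the class of reflexive, symmetric, and transitive frames.
(C) D is determined by the class of serial frames.
(D) KB is determined by exactly this class.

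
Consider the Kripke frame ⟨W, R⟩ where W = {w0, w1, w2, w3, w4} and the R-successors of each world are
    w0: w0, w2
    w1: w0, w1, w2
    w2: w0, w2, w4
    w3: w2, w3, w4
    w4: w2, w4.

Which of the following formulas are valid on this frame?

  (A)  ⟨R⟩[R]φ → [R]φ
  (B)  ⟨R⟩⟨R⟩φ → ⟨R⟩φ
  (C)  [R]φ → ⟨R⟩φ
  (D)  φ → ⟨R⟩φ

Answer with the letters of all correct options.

R is reflexive: each world relates to itself.
R is not transitive: w0 R w2 and w2 R w4 but not w0 R w4.
R is not euclidean: w1 R w0 and w1 R w1 but not w0 R w1.
R is serial: every world has an R-successor.
(A) ⟨R⟩[R]φ → [R]φ is the dual of axiom 5, which corresponds to the euclidean property. R is not euclidean — not valid.
(B) ⟨R⟩⟨R⟩φ → ⟨R⟩φ is the dual of axiom 4; it is valid on a frame exactly when R is transitive. R is not transitive, so not valid.
(C) [R]φ → ⟨R⟩φ is axiom D; it is valid on a frame exactly when R is serial. R is serial, so valid.
(D) φ → ⟨R⟩φ is the dual of axiom T; it is valid on a frame exactly when R is reflexive. R is reflexive, so valid.

C, D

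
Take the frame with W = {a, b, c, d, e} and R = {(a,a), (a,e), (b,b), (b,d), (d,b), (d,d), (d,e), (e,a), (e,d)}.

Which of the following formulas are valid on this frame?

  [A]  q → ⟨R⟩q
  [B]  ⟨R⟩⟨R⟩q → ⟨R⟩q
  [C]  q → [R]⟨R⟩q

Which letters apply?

R is not reflexive: not c R c.
R is symmetric: every R-edge is matched by its reverse.
R is not transitive: a R e and e R d but not a R d.
(A) q → ⟨R⟩q is the dual of axiom T; it is valid on a frame exactly when R is reflexive. R is not reflexive, so not valid.
(B) the dual of axiom 4: valid iff R is transitive. R is not transitive — not valid.
(C) q → [R]⟨R⟩q is axiom B; it is valid on a frame exactly when R is symmetric. R is symmetric, so valid.

C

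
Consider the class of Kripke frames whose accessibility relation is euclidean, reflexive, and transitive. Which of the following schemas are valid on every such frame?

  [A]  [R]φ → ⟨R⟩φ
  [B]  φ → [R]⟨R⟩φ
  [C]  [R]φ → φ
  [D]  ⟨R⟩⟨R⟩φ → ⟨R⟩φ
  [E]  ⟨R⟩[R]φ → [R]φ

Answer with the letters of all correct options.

A relation that is euclidean, reflexive, and transitive is also serial and symmetric.
(A) [R]φ → ⟨R⟩φ (axiom D) characterises the serial frames. Every such R is serial — valid.
(B) φ → [R]⟨R⟩φ is axiom B; it is valid on a frame exactly when R is symmetric. Every such R is symmetric, so valid.
(C) axiom T: valid iff R is reflexive. Every such R is reflexive — valid.
(D) ⟨R⟩⟨R⟩φ → ⟨R⟩φ (the dual of axiom 4) characterises the transitive frames. Every such R is transitive — valid.
(E) ⟨R⟩[R]φ → [R]φ is the dual of axiom 5; it is valid on a frame exactly when R is euclidean. Every such R is euclidean, so valid.

A, B, C, D, E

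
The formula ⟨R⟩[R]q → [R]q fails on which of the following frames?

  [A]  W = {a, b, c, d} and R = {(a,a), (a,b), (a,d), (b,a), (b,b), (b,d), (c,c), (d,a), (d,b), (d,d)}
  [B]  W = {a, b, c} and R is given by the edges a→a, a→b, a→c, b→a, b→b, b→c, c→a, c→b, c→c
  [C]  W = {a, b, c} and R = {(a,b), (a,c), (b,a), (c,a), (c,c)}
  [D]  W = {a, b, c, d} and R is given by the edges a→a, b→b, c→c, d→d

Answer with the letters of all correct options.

C

The schema ⟨R⟩[R]q → [R]q is the dual of axiom 5; it is valid on a frame iff R is euclidean.
(A) R is euclidean (any two R-successors of the same world are R-related), so the schema is valid here.
(B) R is euclidean (any two R-successors of the same world are R-related), so the schema is valid here.
(C) R is not euclidean (a R b and a R c but not b R c), so the schema fails here.
(D) R is euclidean (any two R-successors of the same world are R-related), so the schema is valid here.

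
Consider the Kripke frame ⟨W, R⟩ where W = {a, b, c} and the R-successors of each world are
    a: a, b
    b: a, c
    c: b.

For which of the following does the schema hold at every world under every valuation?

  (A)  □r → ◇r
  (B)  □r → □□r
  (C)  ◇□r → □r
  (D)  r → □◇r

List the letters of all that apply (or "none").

R is symmetric: every R-edge is matched by its reverse.
R is not transitive: a R b and b R c but not a R c.
R is not euclidean: b R a and b R c but not a R c.
R is serial: every world has an R-successor.
(A) □r → ◇r is axiom D; it is valid on a frame exactly when R is serial. R is serial, so valid.
(B) □r → □□r is axiom 4; it is valid on a frame exactly when R is transitive. R is not transitive, so not valid.
(C) ◇□r → □r is the dual of axiom 5; it is valid on a frame exactly when R is euclidean. R is not euclidean, so not valid.
(D) r → □◇r is axiom B; it is valid on a frame exactly when R is symmetric. R is symmetric, so valid.

A, D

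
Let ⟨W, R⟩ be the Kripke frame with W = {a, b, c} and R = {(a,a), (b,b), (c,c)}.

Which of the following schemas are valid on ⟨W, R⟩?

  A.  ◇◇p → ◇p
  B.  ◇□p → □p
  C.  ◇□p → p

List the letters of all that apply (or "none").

A, B, C

R is symmetric: every R-edge is matched by its reverse.
R is transitive: R is closed under composition.
R is euclidean: any two R-successors of the same world are R-related.
(A) ◇◇p → ◇p is the dual of axiom 4; it is valid on a frame exactly when R is transitive. R is transitive, so valid.
(B) ◇□p → □p (the dual of axiom 5) characterises the euclidean frames. R is euclidean — valid.
(C) ◇□p → p is the dual of axiom B; it is valid on a frame exactly when R is symmetric. R is symmetric, so valid.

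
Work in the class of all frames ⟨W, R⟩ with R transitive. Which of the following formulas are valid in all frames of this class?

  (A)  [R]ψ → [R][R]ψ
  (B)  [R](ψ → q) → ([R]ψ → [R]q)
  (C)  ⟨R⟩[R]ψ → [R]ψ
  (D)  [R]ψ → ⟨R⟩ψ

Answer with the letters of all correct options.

(A) [R]ψ → [R][R]ψ (axiom 4) characterises the transitive frames. Every such R is transitive — valid.
(B) this is just K, valid on every normal frame.
(C) the dual of axiom 5: valid iff R is euclidean. Such an R need not be euclidean — not valid.
(D) [R]ψ → ⟨R⟩ψ (axiom D) characterises the serial frames. Such an R need not be serial — not valid.

A, B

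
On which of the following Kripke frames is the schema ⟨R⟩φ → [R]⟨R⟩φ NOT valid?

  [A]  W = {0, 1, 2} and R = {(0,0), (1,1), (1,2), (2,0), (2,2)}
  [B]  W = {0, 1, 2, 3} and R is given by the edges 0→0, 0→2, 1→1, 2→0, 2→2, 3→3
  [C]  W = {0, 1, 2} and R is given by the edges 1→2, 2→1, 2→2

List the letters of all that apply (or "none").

The schema ⟨R⟩φ → [R]⟨R⟩φ is axiom 5; it is valid on a frame iff R is euclidean.
(A) R is not euclidean (1 R 2 and 1 R 1 but not 2 R 1), so the schema fails here.
(B) R is euclidean (any two R-successors of the same world are R-related), so the schema is valid here.
(C) R is not euclidean (2 R 1 and 2 R 1 but not 1 R 1), so the schema fails here.

A, C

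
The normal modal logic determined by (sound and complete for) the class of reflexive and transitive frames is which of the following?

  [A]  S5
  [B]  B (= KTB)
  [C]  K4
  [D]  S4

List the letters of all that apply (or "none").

(A) S5 is determined by the class of reflexive, symmetric, and transitive frames.
(B) B (= KTB) is determined by the class of reflexive and symmetric frames.
(C) K4 is determined by the class of transitive frames.
(D) S4 is determined by exactly this class.

D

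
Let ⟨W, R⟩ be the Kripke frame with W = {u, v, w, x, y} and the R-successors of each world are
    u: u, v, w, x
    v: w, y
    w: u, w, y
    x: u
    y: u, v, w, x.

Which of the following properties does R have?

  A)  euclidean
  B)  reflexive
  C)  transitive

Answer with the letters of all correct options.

none

(A) not euclidean: u R v and u R u but not v R u.
(B) not reflexive: not v R v.
(C) not transitive: u R v and v R y but not u R y.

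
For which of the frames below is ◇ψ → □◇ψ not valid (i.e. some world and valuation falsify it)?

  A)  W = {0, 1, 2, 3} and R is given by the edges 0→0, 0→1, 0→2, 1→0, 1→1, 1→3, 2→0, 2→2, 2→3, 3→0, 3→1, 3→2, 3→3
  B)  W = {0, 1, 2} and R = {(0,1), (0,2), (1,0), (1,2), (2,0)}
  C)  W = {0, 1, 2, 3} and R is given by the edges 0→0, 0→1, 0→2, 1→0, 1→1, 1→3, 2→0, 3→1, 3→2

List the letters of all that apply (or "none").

The schema ◇ψ → □◇ψ is axiom 5; it is valid on a frame iff R is euclidean.
(A) R is not euclidean (0 R 1 and 0 R 2 but not 1 R 2), so the schema fails here.
(B) R is not euclidean (0 R 2 and 0 R 1 but not 2 R 1), so the schema fails here.
(C) R is not euclidean (0 R 1 and 0 R 2 but not 1 R 2), so the schema fails here.

A, B, C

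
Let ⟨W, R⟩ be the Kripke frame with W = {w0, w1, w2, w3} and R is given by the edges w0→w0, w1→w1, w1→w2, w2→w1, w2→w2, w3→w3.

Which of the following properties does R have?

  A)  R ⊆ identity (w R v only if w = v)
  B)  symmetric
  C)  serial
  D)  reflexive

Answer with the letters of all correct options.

(A) not ⊆ identity: w1 R w2 with w1 ≠ w2.
(B) symmetric: every R-edge is matched by its reverse.
(C) serial: every world has an R-successor.
(D) reflexive: each world relates to itself.

B, C, D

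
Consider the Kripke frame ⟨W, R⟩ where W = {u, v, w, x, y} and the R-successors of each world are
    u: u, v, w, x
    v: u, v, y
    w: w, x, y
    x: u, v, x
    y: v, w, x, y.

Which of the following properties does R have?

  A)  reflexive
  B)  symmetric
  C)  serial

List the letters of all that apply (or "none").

A, C

(A) reflexive: each world relates to itself.
(B) not symmetric: u R w but not w R u.
(C) serial: every world has an R-successor.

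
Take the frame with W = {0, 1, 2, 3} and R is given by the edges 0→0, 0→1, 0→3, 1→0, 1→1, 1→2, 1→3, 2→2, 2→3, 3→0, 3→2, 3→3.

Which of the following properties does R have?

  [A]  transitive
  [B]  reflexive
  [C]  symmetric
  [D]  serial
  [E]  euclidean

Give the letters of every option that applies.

(A) not transitive: 0 R 1 and 1 R 2 but not 0 R 2.
(B) reflexive: each world relates to itself.
(C) not symmetric: 1 R 2 but not 2 R 1.
(D) serial: every world has an R-successor.
(E) not euclidean: 0 R 3 and 0 R 1 but not 3 R 1.

B, D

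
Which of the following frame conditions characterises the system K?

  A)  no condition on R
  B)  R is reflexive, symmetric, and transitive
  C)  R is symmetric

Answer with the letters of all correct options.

A

(A) K is sound and complete for exactly this class.
(B) this class determines S5, not K.
(C) this class determines KB, not K.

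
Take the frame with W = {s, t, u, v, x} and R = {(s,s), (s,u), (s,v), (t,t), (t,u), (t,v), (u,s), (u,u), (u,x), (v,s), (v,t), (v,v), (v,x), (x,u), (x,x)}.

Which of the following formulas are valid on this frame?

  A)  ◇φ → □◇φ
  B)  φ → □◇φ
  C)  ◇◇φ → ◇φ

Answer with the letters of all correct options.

none

R is not symmetric: t R u but not u R t.
R is not transitive: s R u and u R x but not s R x.
R is not euclidean: s R u and s R v but not u R v.
(A) axiom 5: valid iff R is euclidean. R is not euclidean — not valid.
(B) φ → □◇φ (axiom B) characterises the symmetric frames. R is not symmetric — not valid.
(C) ◇◇φ → ◇φ (the dual of axiom 4) characterises the transitive frames. R is not transitive — not valid.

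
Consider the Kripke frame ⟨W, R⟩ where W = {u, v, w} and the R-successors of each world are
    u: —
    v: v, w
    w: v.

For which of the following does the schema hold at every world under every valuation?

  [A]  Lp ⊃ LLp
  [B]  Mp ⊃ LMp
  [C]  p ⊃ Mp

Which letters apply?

R is not reflexive: not u R u.
R is not transitive: w R v and v R w but not w R w.
R is not euclidean: v R w and v R w but not w R w.
(A) Lp ⊃ LLp (axiom 4) characterises the transitive frames. R is not transitive — not valid.
(B) axiom 5: valid iff R is euclidean. R is not euclidean — not valid.
(C) p ⊃ Mp is the dual of axiom T; it is valid on a frame exactly when R is reflexive. R is not reflexive, so not valid.

none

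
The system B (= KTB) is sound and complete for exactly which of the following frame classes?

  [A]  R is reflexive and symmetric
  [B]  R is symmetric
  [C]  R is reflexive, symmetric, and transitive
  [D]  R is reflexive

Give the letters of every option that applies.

A

(A) B (= KTB) is sound and complete for exactly this class.
(B) this class determines KB, not B (= KTB).
(C) this class determines S5, not B (= KTB).
(D) this class determines T (= KT), not B (= KTB).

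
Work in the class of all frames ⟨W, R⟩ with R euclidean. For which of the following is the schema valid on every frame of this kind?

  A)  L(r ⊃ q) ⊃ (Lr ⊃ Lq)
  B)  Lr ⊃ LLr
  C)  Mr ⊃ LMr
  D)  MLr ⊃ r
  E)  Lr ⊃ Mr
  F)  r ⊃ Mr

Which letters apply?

A, C

(A) L(r ⊃ q) ⊃ (Lr ⊃ Lq) is axiom K, valid on every Kripke frame — valid.
(B) axiom 4: valid iff R is transitive. Such an R need not be transitive — not valid.
(C) Mr ⊃ LMr is axiom 5; it is valid on a frame exactly when R is euclidean. Every such R is euclidean, so valid.
(D) MLr ⊃ r (the dual of axiom B) characterises the symmetric frames. Such an R need not be symmetric — not valid.
(E) Lr ⊃ Mr is axiom D, which corresponds to seriality. Such an R need not be serial — not valid.
(F) the dual of axiom T: valid iff R is reflexive. Such an R need not be reflexive — not valid.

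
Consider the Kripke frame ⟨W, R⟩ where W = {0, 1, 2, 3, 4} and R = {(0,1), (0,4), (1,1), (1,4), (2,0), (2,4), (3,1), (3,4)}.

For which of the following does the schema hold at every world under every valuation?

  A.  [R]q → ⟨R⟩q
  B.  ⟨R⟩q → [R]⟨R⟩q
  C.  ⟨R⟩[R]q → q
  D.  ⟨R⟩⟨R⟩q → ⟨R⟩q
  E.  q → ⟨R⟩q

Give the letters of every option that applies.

R is not reflexive: not 0 R 0.
R is not symmetric: 0 R 1 but not 1 R 0.
R is not transitive: 2 R 0 and 0 R 1 but not 2 R 1.
R is not euclidean: 0 R 4 and 0 R 1 but not 4 R 1.
R is not serial: 4 has no R-successor.
(A) axiom D: valid iff R is serial. R is not serial — not valid.
(B) ⟨R⟩q → [R]⟨R⟩q is axiom 5; it is valid on a frame exactly when R is euclidean. R is not euclidean, so not valid.
(C) the dual of axiom B: valid iff R is symmetric. R is not symmetric — not valid.
(D) ⟨R⟩⟨R⟩q → ⟨R⟩q (the dual of axiom 4) characterises the transitive frames. R is not transitive — not valid.
(E) q → ⟨R⟩q (the dual of axiom T) characterises the reflexive frames. R is not reflexive — not valid.

none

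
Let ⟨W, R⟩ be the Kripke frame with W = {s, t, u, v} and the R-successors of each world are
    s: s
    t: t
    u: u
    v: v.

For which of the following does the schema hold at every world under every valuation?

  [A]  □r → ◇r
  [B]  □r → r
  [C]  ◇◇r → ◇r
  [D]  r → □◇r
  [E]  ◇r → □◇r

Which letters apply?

A, B, C, D, E

R is reflexive: each world relates to itself.
R is symmetric: every R-edge is matched by its reverse.
R is transitive: R is closed under composition.
R is euclidean: any two R-successors of the same world are R-related.
R is serial: every world has an R-successor.
(A) □r → ◇r is axiom D; it is valid on a frame exactly when R is serial. R is serial, so valid.
(B) axiom T: valid iff R is reflexive. R is reflexive — valid.
(C) ◇◇r → ◇r (the dual of axiom 4) characterises the transitive frames. R is transitive — valid.
(D) r → □◇r (axiom B) characterises the symmetric frames. R is symmetric — valid.
(E) ◇r → □◇r is axiom 5; it is valid on a frame exactly when R is euclidean. R is euclidean, so valid.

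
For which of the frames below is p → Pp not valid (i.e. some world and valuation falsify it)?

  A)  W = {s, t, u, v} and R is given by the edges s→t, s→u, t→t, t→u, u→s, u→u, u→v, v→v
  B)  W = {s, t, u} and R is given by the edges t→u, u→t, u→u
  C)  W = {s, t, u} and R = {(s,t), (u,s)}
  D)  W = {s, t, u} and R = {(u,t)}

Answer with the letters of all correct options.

The schema p → Pp is the dual of axiom T; it is valid on a frame iff R is reflexive.
(A) R is not reflexive (not s R s), so the schema fails here.
(B) R is not reflexive (not s R s), so the schema fails here.
(C) R is not reflexive (not s R s), so the schema fails here.
(D) R is not reflexive (not s R s), so the schema fails here.

A, B, C, D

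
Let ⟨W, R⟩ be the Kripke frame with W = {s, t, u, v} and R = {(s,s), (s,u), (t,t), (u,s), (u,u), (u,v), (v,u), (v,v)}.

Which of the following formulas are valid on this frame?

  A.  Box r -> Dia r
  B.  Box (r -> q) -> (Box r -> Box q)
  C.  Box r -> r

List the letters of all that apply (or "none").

A, B, C

R is reflexive: each world relates to itself.
R is serial: every world has an R-successor.
(A) Box r -> Dia r (axiom D) characterises the serial frames. R is serial — valid.
(B) Box (r -> q) -> (Box r -> Box q) is axiom K, valid on every Kripke frame — valid.
(C) Box r -> r is axiom T, which corresponds to reflexivity. R is reflexive — valid.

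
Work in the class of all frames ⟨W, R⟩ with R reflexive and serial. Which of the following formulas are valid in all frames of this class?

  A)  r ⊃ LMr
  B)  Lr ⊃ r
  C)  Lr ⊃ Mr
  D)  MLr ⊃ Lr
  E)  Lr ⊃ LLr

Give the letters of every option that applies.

B, C

(A) r ⊃ LMr (axiom B) characterises the symmetric frames. Such an R need not be symmetric — not valid.
(B) Lr ⊃ r is axiom T, which corresponds to reflexivity. Every such R is reflexive — valid.
(C) Lr ⊃ Mr (axiom D) characterises the serial frames. Every such R is serial — valid.
(D) the dual of axiom 5: valid iff R is euclidean. Such an R need not be euclidean — not valid.
(E) axiom 4: valid iff R is transitive. Such an R need not be transitive — not valid.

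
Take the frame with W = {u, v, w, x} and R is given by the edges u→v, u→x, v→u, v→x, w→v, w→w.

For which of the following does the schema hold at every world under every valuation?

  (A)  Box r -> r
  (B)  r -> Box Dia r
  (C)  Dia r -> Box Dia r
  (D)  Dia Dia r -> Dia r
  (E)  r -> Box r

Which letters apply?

none

R is not reflexive: not u R u.
R is not symmetric: u R x but not x R u.
R is not transitive: u R v and v R u but not u R u.
R is not euclidean: u R x and u R v but not x R v.
R is not a subset of the identity: u R v with u ≠ v.
(A) Box r -> r is axiom T, which corresponds to reflexivity. R is not reflexive — not valid.
(B) r -> Box Dia r is axiom B, which corresponds to symmetry. R is not symmetric — not valid.
(C) Dia r -> Box Dia r is axiom 5, which corresponds to the euclidean property. R is not euclidean — not valid.
(D) Dia Dia r -> Dia r (the dual of axiom 4) characterises the transitive frames. R is not transitive — not valid.
(E) r -> Box r is valid only on frames where every R-edge is a self-loop. Here R ⊄ identity — not valid.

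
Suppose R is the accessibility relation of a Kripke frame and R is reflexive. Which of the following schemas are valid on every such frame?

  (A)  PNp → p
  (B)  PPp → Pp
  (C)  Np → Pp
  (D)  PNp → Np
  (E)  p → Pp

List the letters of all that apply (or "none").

C, E

A reflexive relation is serial.
(A) the dual of axiom B: valid iff R is symmetric. Such an R need not be symmetric — not valid.
(B) the dual of axiom 4: valid iff R is transitive. Such an R need not be transitive — not valid.
(C) Np → Pp is axiom D, which corresponds to seriality. Every such R is serial — valid.
(D) PNp → Np is the dual of axiom 5, which corresponds to the euclidean property. Such an R need not be euclidean — not valid.
(E) p → Pp is the dual of axiom T; it is valid on a frame exactly when R is reflexive. Every such R is reflexive, so valid.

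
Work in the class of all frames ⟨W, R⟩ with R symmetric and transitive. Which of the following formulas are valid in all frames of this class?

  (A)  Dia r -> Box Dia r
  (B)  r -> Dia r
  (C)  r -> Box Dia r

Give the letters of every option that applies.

A symmetric transitive relation is euclidean (uRv and uRw give vRu by symmetry, then vRw by transitivity).
(A) Dia r -> Box Dia r (axiom 5) characterises the euclidean frames. Every such R is euclidean — valid.
(B) r -> Dia r is the dual of axiom T, which corresponds to reflexivity. Such an R need not be reflexive — not valid.
(C) r -> Box Dia r (axiom B) characterises the symmetric frames. Every such R is symmetric — valid.

A, C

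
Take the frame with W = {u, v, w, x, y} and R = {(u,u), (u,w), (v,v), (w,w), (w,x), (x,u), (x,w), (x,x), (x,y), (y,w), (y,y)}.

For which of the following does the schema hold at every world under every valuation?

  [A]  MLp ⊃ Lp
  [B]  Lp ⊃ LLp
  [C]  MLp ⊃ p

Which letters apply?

none

R is not symmetric: u R w but not w R u.
R is not transitive: u R w and w R x but not u R x.
R is not euclidean: u R w and u R u but not w R u.
(A) the dual of axiom 5: valid iff R is euclidean. R is not euclidean — not valid.
(B) Lp ⊃ LLp is axiom 4; it is valid on a frame exactly when R is transitive. R is not transitive, so not valid.
(C) MLp ⊃ p (the dual of axiom B) characterises the symmetric frames. R is not symmetric — not valid.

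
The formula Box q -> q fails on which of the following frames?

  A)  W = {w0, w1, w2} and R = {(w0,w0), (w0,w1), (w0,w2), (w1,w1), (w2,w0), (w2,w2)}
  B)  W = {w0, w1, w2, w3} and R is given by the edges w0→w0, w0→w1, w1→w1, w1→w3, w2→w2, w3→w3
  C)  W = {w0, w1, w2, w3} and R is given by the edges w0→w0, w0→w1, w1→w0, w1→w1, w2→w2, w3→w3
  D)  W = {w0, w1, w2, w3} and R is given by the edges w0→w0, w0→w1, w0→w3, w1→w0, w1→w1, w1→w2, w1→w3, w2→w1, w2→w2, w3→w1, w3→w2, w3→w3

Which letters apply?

The schema Box q -> q is axiom T; it is valid on a frame iff R is reflexive.
(A) R is reflexive (each world relates to itself), so the schema is valid here.
(B) R is reflexive (each world relates to itself), so the schema is valid here.
(C) R is reflexive (each world relates to itself), so the schema is valid here.
(D) R is reflexive (each world relates to itself), so the schema is valid here.

none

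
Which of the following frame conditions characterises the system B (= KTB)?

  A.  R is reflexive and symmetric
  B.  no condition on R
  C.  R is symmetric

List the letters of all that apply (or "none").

(A) B (= KTB) is sound and complete for exactly this class.
(B) this class determines K, not B (= KTB).
(C) this class determines KB, not B (= KTB).

A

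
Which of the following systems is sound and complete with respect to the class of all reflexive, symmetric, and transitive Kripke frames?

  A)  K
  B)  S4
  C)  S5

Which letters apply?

(A) K is determined by the class of arbitrary frames.
(B) S4 is determined by the class of reflexive and transitive frames.
(C) S5 is determined by exactly this class.

C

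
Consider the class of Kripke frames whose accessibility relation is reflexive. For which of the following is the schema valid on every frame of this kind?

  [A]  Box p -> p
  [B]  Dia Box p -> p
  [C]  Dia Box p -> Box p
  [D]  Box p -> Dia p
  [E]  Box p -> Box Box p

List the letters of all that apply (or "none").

A reflexive relation is serial.
(A) Box p -> p (axiom T) characterises the reflexive frames. Every such R is reflexive — valid.
(B) the dual of axiom B: valid iff R is symmetric. Such an R need not be symmetric — not valid.
(C) Dia Box p -> Box p is the dual of axiom 5, which corresponds to the euclidean property. Such an R need not be euclidean — not valid.
(D) Box p -> Dia p is axiom D; it is valid on a frame exactly when R is serial. Every such R is serial, so valid.
(E) Box p -> Box Box p is axiom 4; it is valid on a frame exactly when R is transitive. Such an R need not be transitive, so not valid.

A, D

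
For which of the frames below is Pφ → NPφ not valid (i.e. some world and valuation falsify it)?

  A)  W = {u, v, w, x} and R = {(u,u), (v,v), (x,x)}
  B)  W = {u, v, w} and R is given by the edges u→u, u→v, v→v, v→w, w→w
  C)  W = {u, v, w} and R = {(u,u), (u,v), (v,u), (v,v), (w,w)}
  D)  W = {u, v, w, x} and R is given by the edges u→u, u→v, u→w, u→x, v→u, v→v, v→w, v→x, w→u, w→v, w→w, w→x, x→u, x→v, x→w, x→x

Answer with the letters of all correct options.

B

The schema Pφ → NPφ is axiom 5; it is valid on a frame iff R is euclidean.
(A) R is euclidean (any two R-successors of the same world are R-related), so the schema is valid here.
(B) R is not euclidean (u R v and u R u but not v R u), so the schema fails here.
(C) R is euclidean (any two R-successors of the same world are R-related), so the schema is valid here.
(D) R is euclidean (any two R-successors of the same world are R-related), so the schema is valid here.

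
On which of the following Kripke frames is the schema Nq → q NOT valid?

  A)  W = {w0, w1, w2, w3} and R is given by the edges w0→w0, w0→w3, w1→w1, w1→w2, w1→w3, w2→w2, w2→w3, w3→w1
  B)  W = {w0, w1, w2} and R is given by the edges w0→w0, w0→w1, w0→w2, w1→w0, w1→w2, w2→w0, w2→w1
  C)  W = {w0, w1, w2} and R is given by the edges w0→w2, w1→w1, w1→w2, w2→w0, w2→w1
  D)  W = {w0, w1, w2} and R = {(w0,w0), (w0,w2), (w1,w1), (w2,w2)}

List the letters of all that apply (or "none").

A, B, C

The schema Nq → q is axiom T; it is valid on a frame iff R is reflexive.
(A) R is not reflexive (not w3 R w3), so the schema fails here.
(B) R is not reflexive (not w1 R w1), so the schema fails here.
(C) R is not reflexive (not w0 R w0), so the schema fails here.
(D) R is reflexive (each world relates to itself), so the schema is valid here.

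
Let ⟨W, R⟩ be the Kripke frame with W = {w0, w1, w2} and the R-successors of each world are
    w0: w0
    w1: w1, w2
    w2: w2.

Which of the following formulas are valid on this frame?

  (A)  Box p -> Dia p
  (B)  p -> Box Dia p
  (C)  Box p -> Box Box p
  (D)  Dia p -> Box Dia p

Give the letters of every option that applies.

R is not symmetric: w1 R w2 but not w2 R w1.
R is transitive: R is closed under composition.
R is not euclidean: w1 R w2 and w1 R w1 but not w2 R w1.
R is serial: every world has an R-successor.
(A) axiom D: valid iff R is serial. R is serial — valid.
(B) p -> Box Dia p is axiom B; it is valid on a frame exactly when R is symmetric. R is not symmetric, so not valid.
(C) axiom 4: valid iff R is transitive. R is transitive — valid.
(D) axiom 5: valid iff R is euclidean. R is not euclidean — not valid.

A, C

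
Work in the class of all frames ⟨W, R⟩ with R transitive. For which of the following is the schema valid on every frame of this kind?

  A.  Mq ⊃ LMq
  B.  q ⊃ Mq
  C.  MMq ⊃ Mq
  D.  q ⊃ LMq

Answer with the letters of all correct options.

C

(A) axiom 5: valid iff R is euclidean. Such an R need not be euclidean — not valid.
(B) the dual of axiom T: valid iff R is reflexive. Such an R need not be reflexive — not valid.
(C) MMq ⊃ Mq is the dual of axiom 4, which corresponds to transitivity. Every such R is transitive — valid.
(D) q ⊃ LMq is axiom B; it is valid on a frame exactly when R is symmetric. Such an R need not be symmetric, so not valid.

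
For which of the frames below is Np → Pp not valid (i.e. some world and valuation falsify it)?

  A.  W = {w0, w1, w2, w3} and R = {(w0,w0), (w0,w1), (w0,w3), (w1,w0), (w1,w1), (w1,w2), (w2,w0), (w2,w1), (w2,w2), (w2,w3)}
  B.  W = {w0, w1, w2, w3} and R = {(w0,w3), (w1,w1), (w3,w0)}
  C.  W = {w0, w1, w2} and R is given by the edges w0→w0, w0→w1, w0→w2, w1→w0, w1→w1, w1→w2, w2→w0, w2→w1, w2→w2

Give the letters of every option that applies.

The schema Np → Pp is axiom D; it is valid on a frame iff R is serial.
(A) R is not serial (w3 has no R-successor), so the schema fails here.
(B) R is not serial (w2 has no R-successor), so the schema fails here.
(C) R is serial (every world has an R-successor), so the schema is valid here.

A, B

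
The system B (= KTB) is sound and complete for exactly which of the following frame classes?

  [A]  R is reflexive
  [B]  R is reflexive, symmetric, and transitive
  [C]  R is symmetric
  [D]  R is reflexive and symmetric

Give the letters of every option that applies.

D

(A) this class determines T (= KT), not B (= KTB).
(B) this class determines S5, not B (= KTB).
(C) this class determines KB, not B (= KTB).
(D) B (= KTB) is sound and complete for exactly this class.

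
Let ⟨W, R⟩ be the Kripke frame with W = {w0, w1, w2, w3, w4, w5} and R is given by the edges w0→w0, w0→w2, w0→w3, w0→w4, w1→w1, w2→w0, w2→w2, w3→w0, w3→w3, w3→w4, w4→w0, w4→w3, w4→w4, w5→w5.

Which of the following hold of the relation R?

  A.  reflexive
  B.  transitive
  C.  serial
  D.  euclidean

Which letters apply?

A, C

(A) reflexive: each world relates to itself.
(B) not transitive: w2 R w0 and w0 R w3 but not w2 R w3.
(C) serial: every world has an R-successor.
(D) not euclidean: w0 R w2 and w0 R w3 but not w2 R w3.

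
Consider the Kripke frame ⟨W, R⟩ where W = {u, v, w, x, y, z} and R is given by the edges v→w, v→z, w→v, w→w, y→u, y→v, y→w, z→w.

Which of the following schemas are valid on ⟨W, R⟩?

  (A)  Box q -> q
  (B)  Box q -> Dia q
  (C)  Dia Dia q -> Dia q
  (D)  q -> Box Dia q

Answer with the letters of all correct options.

none

R is not reflexive: not u R u.
R is not symmetric: v R z but not z R v.
R is not transitive: v R w and w R v but not v R v.
R is not serial: u has no R-successor.
(A) Box q -> q is axiom T; it is valid on a frame exactly when R is reflexive. R is not reflexive, so not valid.
(B) axiom D: valid iff R is serial. R is not serial — not valid.
(C) Dia Dia q -> Dia q (the dual of axiom 4) characterises the transitive frames. R is not transitive — not valid.
(D) q -> Box Dia q (axiom B) characterises the symmetric frames. R is not symmetric — not valid.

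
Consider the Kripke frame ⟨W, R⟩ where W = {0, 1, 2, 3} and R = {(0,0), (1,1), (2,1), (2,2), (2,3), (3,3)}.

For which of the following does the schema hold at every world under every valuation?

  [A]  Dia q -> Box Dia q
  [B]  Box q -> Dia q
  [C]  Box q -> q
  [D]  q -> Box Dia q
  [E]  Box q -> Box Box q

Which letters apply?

B, C, E

R is reflexive: each world relates to itself.
R is not symmetric: 2 R 1 but not 1 R 2.
R is transitive: R is closed under composition.
R is not euclidean: 2 R 1 and 2 R 2 but not 1 R 2.
R is serial: every world has an R-successor.
(A) Dia q -> Box Dia q is axiom 5; it is valid on a frame exactly when R is euclidean. R is not euclidean, so not valid.
(B) Box q -> Dia q is axiom D, which corresponds to seriality. R is serial — valid.
(C) Box q -> q is axiom T; it is valid on a frame exactly when R is reflexive. R is reflexive, so valid.
(D) q -> Box Dia q (axiom B) characterises the symmetric frames. R is not symmetric — not valid.
(E) axiom 4: valid iff R is transitive. R is transitive — valid.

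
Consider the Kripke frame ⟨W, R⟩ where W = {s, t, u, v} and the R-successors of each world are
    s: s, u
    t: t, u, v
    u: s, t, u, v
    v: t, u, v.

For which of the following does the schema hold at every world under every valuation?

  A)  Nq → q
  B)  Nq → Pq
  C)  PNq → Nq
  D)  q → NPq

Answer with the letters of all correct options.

R is reflexive: each world relates to itself.
R is symmetric: every R-edge is matched by its reverse.
R is not euclidean: u R s and u R t but not s R t.
R is serial: every world has an R-successor.
(A) Nq → q is axiom T, which corresponds to reflexivity. R is reflexive — valid.
(B) Nq → Pq (axiom D) characterises the serial frames. R is serial — valid.
(C) the dual of axiom 5: valid iff R is euclidean. R is not euclidean — not valid.
(D) axiom B: valid iff R is symmetric. R is symmetric — valid.

A, B, D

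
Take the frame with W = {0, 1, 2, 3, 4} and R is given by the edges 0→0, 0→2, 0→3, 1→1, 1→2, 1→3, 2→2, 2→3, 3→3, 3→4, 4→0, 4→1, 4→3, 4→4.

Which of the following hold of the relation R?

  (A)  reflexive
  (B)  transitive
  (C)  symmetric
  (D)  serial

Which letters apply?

(A) reflexive: each world relates to itself.
(B) not transitive: 0 R 3 and 3 R 4 but not 0 R 4.
(C) not symmetric: 0 R 2 but not 2 R 0.
(D) serial: every world has an R-successor.

A, D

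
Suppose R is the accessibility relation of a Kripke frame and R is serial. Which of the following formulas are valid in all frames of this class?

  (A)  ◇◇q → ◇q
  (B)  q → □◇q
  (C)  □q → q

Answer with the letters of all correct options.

none

(A) ◇◇q → ◇q is the dual of axiom 4; it is valid on a frame exactly when R is transitive. Such an R need not be transitive, so not valid.
(B) q → □◇q (axiom B) characterises the symmetric frames. Such an R need not be symmetric — not valid.
(C) □q → q is axiom T; it is valid on a frame exactly when R is reflexive. Such an R need not be reflexive, so not valid.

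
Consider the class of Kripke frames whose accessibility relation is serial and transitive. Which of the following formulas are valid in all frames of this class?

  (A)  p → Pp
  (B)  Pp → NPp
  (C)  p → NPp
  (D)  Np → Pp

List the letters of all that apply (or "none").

(A) p → Pp is the dual of axiom T, which corresponds to reflexivity. Such an R need not be reflexive — not valid.
(B) Pp → NPp (axiom 5) characterises the euclidean frames. Such an R need not be euclidean — not valid.
(C) p → NPp is axiom B, which corresponds to symmetry. Such an R need not be symmetric — not valid.
(D) Np → Pp is axiom D; it is valid on a frame exactly when R is serial. Every such R is serial, so valid.

D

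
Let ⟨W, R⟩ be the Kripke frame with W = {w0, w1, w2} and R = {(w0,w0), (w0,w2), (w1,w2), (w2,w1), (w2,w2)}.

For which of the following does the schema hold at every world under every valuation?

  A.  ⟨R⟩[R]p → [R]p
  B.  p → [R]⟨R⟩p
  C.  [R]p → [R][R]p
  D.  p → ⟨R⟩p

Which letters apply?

none

R is not reflexive: not w1 R w1.
R is not symmetric: w0 R w2 but not w2 R w0.
R is not transitive: w0 R w2 and w2 R w1 but not w0 R w1.
R is not euclidean: w0 R w2 and w0 R w0 but not w2 R w0.
(A) ⟨R⟩[R]p → [R]p is the dual of axiom 5, which corresponds to the euclidean property. R is not euclidean — not valid.
(B) axiom B: valid iff R is symmetric. R is not symmetric — not valid.
(C) [R]p → [R][R]p is axiom 4; it is valid on a frame exactly when R is transitive. R is not transitive, so not valid.
(D) p → ⟨R⟩p is the dual of axiom T, which corresponds to reflexivity. R is not reflexive — not valid.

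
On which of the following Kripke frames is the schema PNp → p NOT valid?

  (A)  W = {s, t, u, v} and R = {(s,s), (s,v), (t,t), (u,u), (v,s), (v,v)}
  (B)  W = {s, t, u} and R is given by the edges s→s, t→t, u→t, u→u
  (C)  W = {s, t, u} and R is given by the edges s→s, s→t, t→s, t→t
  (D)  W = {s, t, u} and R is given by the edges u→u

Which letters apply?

B

The schema PNp → p is the dual of axiom B; it is valid on a frame iff R is symmetric.
(A) R is symmetric (every R-edge is matched by its reverse), so the schema is valid here.
(B) R is not symmetric (u R t but not t R u), so the schema fails here.
(C) R is symmetric (every R-edge is matched by its reverse), so the schema is valid here.
(D) R is symmetric (every R-edge is matched by its reverse), so the schema is valid here.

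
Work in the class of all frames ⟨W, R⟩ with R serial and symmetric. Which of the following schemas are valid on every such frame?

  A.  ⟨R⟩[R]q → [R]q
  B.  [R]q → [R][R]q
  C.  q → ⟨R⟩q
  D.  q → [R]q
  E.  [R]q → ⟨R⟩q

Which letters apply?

(A) ⟨R⟩[R]q → [R]q is the dual of axiom 5, which corresponds to the euclidean property. Such an R need not be euclidean — not valid.
(B) [R]q → [R][R]q is axiom 4; it is valid on a frame exactly when R is transitive. Such an R need not be transitive, so not valid.
(C) the dual of axiom T: valid iff R is reflexive. Such an R need not be reflexive — not valid.
(D) q → [R]q (equivalent to ◇p→p) corresponds to R being a subset of the identity. Such an R need not be a subset of the identity, so not valid.
(E) [R]q → ⟨R⟩q is axiom D; it is valid on a frame exactly when R is serial. Every such R is serial, so valid.

E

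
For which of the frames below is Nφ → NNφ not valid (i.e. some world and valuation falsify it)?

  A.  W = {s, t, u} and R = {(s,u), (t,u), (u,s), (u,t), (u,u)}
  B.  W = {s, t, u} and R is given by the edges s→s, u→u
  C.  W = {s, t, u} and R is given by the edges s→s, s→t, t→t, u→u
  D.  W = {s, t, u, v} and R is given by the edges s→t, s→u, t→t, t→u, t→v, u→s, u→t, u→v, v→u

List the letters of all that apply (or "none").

A, D

The schema Nφ → NNφ is axiom 4; it is valid on a frame iff R is transitive.
(A) R is not transitive (s R u and u R s but not s R s), so the schema fails here.
(B) R is transitive (R is closed under composition), so the schema is valid here.
(C) R is transitive (R is closed under composition), so the schema is valid here.
(D) R is not transitive (s R t and t R v but not s R v), so the schema fails here.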